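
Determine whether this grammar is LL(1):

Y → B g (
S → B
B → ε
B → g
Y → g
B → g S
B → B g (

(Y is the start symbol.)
No. Predict set conflict for Y: { 'g' }

Relevant sets:
  FIRST(B) = { 'g', ε }
  FOLLOW(B) = { 'g' }

For Y:
  PREDICT(Y → B g '(') = { 'g' }
  PREDICT(Y → g) = { 'g' }
For B:
  PREDICT(B → ε) = { 'g' }
  PREDICT(B → g) = { 'g' }
  PREDICT(B → g S) = { 'g' }
  PREDICT(B → B g '(') = { 'g' }
S has a single production, so nothing to check there.

Conflict found: Predict set conflict for Y: { 'g' }
The grammar is NOT LL(1).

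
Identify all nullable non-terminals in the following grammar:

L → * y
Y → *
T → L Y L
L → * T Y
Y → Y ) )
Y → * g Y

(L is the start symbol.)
A non-terminal is nullable if it can derive ε (the empty string): either it has an ε-production, or it has a production whose right-hand side consists entirely of nullable non-terminals.

There are no ε-productions, so no non-terminal can derive ε.
No non-terminals are nullable.

Answer: None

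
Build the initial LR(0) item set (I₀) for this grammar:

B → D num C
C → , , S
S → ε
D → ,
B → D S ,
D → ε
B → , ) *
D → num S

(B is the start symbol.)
{ [B → . , ) *], [B → . D S ,], [B → . D num C], [B' → . B], [D → . ,], [D → . num S], [D → .] }

First, augment the grammar with B' → B
I₀ = CLOSURE({ [B' → . B] }):
  [B' → . B] has the dot before B: add [B → . D num C], [B → . D S ,], [B → . , ) *]
  [B → . D num C] has the dot before D: add [D → . ,], [D → .], [D → . num S]
No further items can be added.

I₀ = { [B → . , ) *], [B → . D S ,], [B → . D num C], [B' → . B], [D → . ,], [D → . num S], [D → .] }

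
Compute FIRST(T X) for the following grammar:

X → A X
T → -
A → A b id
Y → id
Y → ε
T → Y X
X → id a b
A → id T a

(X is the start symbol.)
{ '-', 'id' }

FIRST sets of the non-terminals involved (from the grammar, by fixed-point iteration):
  FIRST(T) = { '-', 'id' }

To compute FIRST(T X), process the symbols left to right:
Symbol T is a non-terminal. Add FIRST(T) \ {ε} = { '-', 'id' }
T is not nullable (ε ∉ FIRST(T)), so stop here.
FIRST(T X) = { '-', 'id' }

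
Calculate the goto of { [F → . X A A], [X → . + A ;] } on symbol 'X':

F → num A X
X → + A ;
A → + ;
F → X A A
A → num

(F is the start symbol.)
{ [A → . + ;], [A → . num], [F → X . A A] }

GOTO(I, 'X') = CLOSURE({ [A → αX.β] : [A → α.Xβ] ∈ I, X = 'X' })

Items with dot before 'X', with the dot advanced:
  [F → . X A A] → [F → X . A A]
Closure of the advanced items:
  [F → X . A A] has the dot before A: add [A → . + ;], [A → . num]

GOTO = { [A → . + ;], [A → . num], [F → X . A A] }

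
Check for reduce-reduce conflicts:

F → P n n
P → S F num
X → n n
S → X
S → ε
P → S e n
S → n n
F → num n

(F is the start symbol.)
Augment with F' → F and build the canonical LR(0) collection (I0 = CLOSURE({[F' → . F]}), then GOTO on every symbol after a dot until no new states appear). It has 15 states:
  I0: { [F → . P n n], [F → . num n], [F' → . F], [P → . S F num], [P → . S e n], [S → . X], [S → . n n], [S → .], [X → . n n] }  — shift, reduce
  I1: { [F' → F .] }  — accept
  I2: { [F → P . n n] }  — shift
  I3: { [F → . P n n], [F → . num n], [P → . S F num], [P → . S e n], [P → S . F num], [P → S . e n], [S → . X], [S → . n n], [S → .], [X → . n n] }  — shift, reduce
  I4: { [S → X .] }  — reduce
  I5: { [S → n . n], [X → n . n] }  — shift
  I6: { [F → num . n] }  — shift
  I7: { [F → num n .] }  — reduce
  I8: { [S → n n .], [X → n n .] }  — 2 reduces
  I9: { [P → S F . num] }  — shift
  I10: { [P → S e . n] }  — shift
  I11: { [P → S e n .] }  — reduce
  I12: { [P → S F num .] }  — reduce
  I13: { [F → P n . n] }  — shift
  I14: { [F → P n n .] }  — reduce

I8 contains complete items [S → n n .], [X → n n .] — reduce-reduce conflict.

Answer: Yes — I8: [S → n n .] vs [X → n n .]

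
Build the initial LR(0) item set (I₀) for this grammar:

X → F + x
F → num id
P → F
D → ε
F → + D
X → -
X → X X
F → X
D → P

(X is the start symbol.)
{ [F → . + D], [F → . X], [F → . num id], [X → . -], [X → . F + x], [X → . X X], [X' → . X] }

First, augment the grammar with X' → X
I₀ = CLOSURE({ [X' → . X] }):
  [X' → . X] has the dot before X: add [X → . F + x], [X → . -], [X → . X X]
  [X → . F + x] has the dot before F: add [F → . num id], [F → . + D], [F → . X]
No further items can be added.

I₀ = { [F → . + D], [F → . X], [F → . num id], [X → . -], [X → . F + x], [X → . X X], [X' → . X] }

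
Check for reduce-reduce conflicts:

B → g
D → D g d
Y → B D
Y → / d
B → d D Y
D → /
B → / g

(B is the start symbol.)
A reduce-reduce conflict occurs when an LR(0) state has two complete items [A → α .] and [B → β .] — both call for a reduction, and with no lookahead the parser cannot choose between them.

Augment with B' → B and build the canonical LR(0) collection (I0 = CLOSURE({[B' → . B]}), then GOTO on every symbol after a dot until no new states appear). It has 16 states:
  I0: { [B → . / g], [B → . d D Y], [B → . g], [B' → . B] }  — shift
  I1: { [B → / . g] }  — shift
  I2: { [B' → B .] }  — accept
  I3: { [B → d . D Y], [D → . /], [D → . D g d] }  — shift
  I4: { [B → g .] }  — reduce
  I5: { [D → / .] }  — reduce
  I6: { [B → . / g], [B → . d D Y], [B → . g], [B → d D . Y], [D → D . g d], [Y → . / d], [Y → . B D] }  — shift
  I7: { [B → / . g], [Y → / . d] }  — shift
  I8: { [D → . /], [D → . D g d], [Y → B . D] }  — shift
  I9: { [B → d D Y .] }  — reduce
  I10: { [B → g .], [D → D g . d] }  — shift, reduce
  I11: { [D → D g d .] }  — reduce
  I12: { [D → D . g d], [Y → B D .] }  — shift, reduce
  I13: { [D → D g . d] }  — shift
  I14: { [Y → / d .] }  — reduce
  I15: { [B → / g .] }  — reduce

No state contains more than one complete item.

Answer: No reduce-reduce conflicts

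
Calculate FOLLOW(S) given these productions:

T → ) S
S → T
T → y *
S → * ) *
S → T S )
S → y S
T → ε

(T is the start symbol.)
To compute FOLLOW(S), find every occurrence of S on a right-hand side N → α S β: add FIRST(β) \ {ε}, and if β is empty or nullable also add FOLLOW(N). Iterate to a fixed point.

In T → ) S: S is at the end, add FOLLOW(T)
In S → T S ): S is followed by ')', add FIRST(')') \ {ε} = { ')' }
In S → y S: S is at the end; this adds FOLLOW(S) to itself — nothing new

The FOLLOW sets referred to above (computed the same way, to a fixed point):
  FOLLOW(T) = { $, ')', '*', 'y' }

Taking the union: FOLLOW(S) = { $, ')', '*', 'y' }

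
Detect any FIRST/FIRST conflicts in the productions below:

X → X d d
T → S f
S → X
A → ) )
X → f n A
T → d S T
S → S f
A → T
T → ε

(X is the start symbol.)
Yes. X → X d d / X → f n A on { 'f' }; S → X / S → S f on { 'f' }

FIRST sets of the non-terminals at (or reachable through a nullable prefix from) the front of some alternative:
  FIRST(X) = { 'f' }
  FIRST(S) = { 'f' }
  FIRST(T) = { 'd', 'f', ε }

Productions for X:
  X → X d d: FIRST = { 'f' }
  X → f n A: FIRST = { 'f' }
Productions for T:
  T → S f: FIRST = { 'f' }
  T → d S T: FIRST = { 'd' }
  T → ε: FIRST = { ε }
Productions for S:
  S → X: FIRST = { 'f' }
  S → S f: FIRST = { 'f' }
Productions for A:
  A → ) ): FIRST = { ')' }
  A → T: FIRST = { 'd', 'f', ε }

Conflict for X: X → X d d and X → f n A
  Overlap: { 'f' }
Conflict for S: S → X and S → S f
  Overlap: { 'f' }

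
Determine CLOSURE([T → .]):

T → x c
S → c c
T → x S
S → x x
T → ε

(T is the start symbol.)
{ [T → .] }

To compute CLOSURE, for each item [A → α.Bβ] where B is a non-terminal, add [B → .γ] for all productions B → γ; repeat for the newly added items until nothing changes.

Start with: [T → .]
The dot is at the end, so nothing is added.

CLOSURE = { [T → .] }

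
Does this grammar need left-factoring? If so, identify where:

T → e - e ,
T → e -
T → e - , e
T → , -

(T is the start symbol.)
Left-factoring is needed when two productions for the same non-terminal
share a common prefix on the right-hand side.

Productions for T:
  T → e - e ,
  T → e -
  T → e - , e
  T → , -

Found common prefix 'e -' in productions for T

Answer: Yes, T has productions with common prefix 'e -'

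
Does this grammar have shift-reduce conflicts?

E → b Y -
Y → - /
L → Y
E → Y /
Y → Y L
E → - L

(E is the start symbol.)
A shift-reduce conflict occurs when an LR(0) state has both:
  - a complete (reduce) item [A → α .] (dot at the end), and
  - a shift item [B → β . c γ] (dot before a terminal).

Augment with E' → E and build the canonical LR(0) collection (I0 = CLOSURE({[E' → . E]}), then GOTO on every symbol after a dot until no new states appear). It has 13 states:
  I0: { [E → . - L], [E → . Y /], [E → . b Y -], [E' → . E], [Y → . - /], [Y → . Y L] }  — shift
  I1: { [E → - . L], [L → . Y], [Y → - . /], [Y → . - /], [Y → . Y L] }  — shift
  I2: { [E' → E .] }  — accept
  I3: { [E → Y . /], [L → . Y], [Y → . - /], [Y → . Y L], [Y → Y . L] }  — shift
  I4: { [E → b . Y -], [Y → . - /], [Y → . Y L] }  — shift
  I5: { [Y → - . /] }  — shift
  I6: { [E → b Y . -], [L → . Y], [Y → . - /], [Y → . Y L], [Y → Y . L] }  — shift
  I7: { [E → b Y - .], [Y → - . /] }  — shift, reduce
  I8: { [Y → Y L .] }  — reduce
  I9: { [L → . Y], [L → Y .], [Y → . - /], [Y → . Y L], [Y → Y . L] }  — shift, reduce
  I10: { [Y → - / .] }  — reduce
  I11: { [E → Y / .] }  — reduce
  I12: { [E → - L .] }  — reduce

I7 contains reduce item [E → b Y - .] and shift item [Y → - . /] — shift-reduce conflict.
I9 contains reduce item [L → Y .] and shift item [Y → . - /] — shift-reduce conflict.

Answer: Yes — I7: [E → b Y - .] vs [Y → - . /]; I9: [L → Y .] vs [Y → . - /]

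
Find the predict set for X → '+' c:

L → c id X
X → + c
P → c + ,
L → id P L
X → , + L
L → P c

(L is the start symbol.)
{ '+' }

PREDICT(X → '+' c) = (FIRST(RHS) \ {ε}) ∪ (FOLLOW(X) if ε ∈ FIRST(RHS), i.e. RHS ⇒* ε)
FIRST('+' c) = { '+' }
ε ∉ FIRST('+' c), so FOLLOW(X) is not added.
PREDICT(X → '+' c) = { '+' }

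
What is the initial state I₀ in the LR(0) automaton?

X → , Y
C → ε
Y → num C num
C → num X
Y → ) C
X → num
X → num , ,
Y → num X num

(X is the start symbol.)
First, augment the grammar with X' → X
I₀ = CLOSURE({ [X' → . X] }):
  [X' → . X] has the dot before X: add [X → . , Y], [X → . num], [X → . num , ,]
No further items can be added.

I₀ = { [X → . , Y], [X → . num , ,], [X → . num], [X' → . X] }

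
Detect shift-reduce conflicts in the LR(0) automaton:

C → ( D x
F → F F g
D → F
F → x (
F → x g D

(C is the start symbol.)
Yes — I4: [D → F .] vs [F → . x (]

A shift-reduce conflict occurs when an LR(0) state has both:
  - a complete (reduce) item [A → α .] (dot at the end), and
  - a shift item [B → β . c γ] (dot before a terminal).

Augment with C' → C and build the canonical LR(0) collection (I0 = CLOSURE({[C' → . C]}), then GOTO on every symbol after a dot until no new states appear). It has 12 states:
  I0: { [C → . ( D x], [C' → . C] }  — shift
  I1: { [C → ( . D x], [D → . F], [F → . F F g], [F → . x (], [F → . x g D] }  — shift
  I2: { [C' → C .] }  — accept
  I3: { [C → ( D . x] }  — shift
  I4: { [D → F .], [F → . F F g], [F → . x (], [F → . x g D], [F → F . F g] }  — shift, reduce
  I5: { [F → x . (], [F → x . g D] }  — shift
  I6: { [F → x ( .] }  — reduce
  I7: { [D → . F], [F → . F F g], [F → . x (], [F → . x g D], [F → x g . D] }  — shift
  I8: { [F → x g D .] }  — reduce
  I9: { [F → . F F g], [F → . x (], [F → . x g D], [F → F . F g], [F → F F . g] }  — shift
  I10: { [F → F F g .] }  — reduce
  I11: { [C → ( D x .] }  — reduce

I4 contains reduce item [D → F .] and shift items [F → . x (], [F → . x g D] — shift-reduce conflict.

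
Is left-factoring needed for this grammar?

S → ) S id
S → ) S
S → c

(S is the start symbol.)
Left-factoring is needed when two productions for the same non-terminal
share a common prefix on the right-hand side.

Productions for S:
  S → ) S id
  S → ) S
  S → c

Found common prefix ') S' in productions for S

Answer: Yes, S has productions with common prefix ') S'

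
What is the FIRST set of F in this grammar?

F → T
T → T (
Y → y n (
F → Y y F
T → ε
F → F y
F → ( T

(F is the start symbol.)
To compute FIRST(F), examine every production with F on the left-hand side, reading each right-hand side left to right until a non-nullable symbol is reached.

FIRST sets of the other non-terminals involved (by the same procedure, iterated to a fixed point):
  FIRST(T) = { '(', ε }
  FIRST(Y) = { 'y' }

From F → T:
  - T is a non-terminal: add FIRST(T) \ {ε} = { '(' }
    T is nullable and nothing follows, so the whole right-hand side can vanish: ε ∈ FIRST(F)
From F → Y y F:
  - Y is a non-terminal: add FIRST(Y) \ {ε} = { 'y' }
    Y is not nullable, so stop
From F → F y:
  - F is the symbol being defined: contributes nothing new
    F is nullable, so continue to the next symbol
  - y is a terminal: add 'y' and stop
From F → ( T:
  - '(' is a terminal: add '(' and stop

Collecting: FIRST(F) = { '(', 'y', ε }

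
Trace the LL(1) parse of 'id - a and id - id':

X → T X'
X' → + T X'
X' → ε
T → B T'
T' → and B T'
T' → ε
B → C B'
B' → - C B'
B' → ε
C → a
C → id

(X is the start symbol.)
LL(1) parsing maintains a stack (initially the start symbol over $) and the input. At each step: if the stack top is a terminal, match it against the current input token; if it is a non-terminal N, replace it with the RHS of M[N, lookahead] (the unique production whose predict set contains the lookahead).

Stack is shown with the top on the left.

Stack           Input                 Action
--------------------------------------------
X $             id - a and id - id $  output X → T X'
T X' $          id - a and id - id $  output T → B T'
B T' X' $       id - a and id - id $  output B → C B'
C B' T' X' $    id - a and id - id $  output C → id
id B' T' X' $   id - a and id - id $  match 'id'
B' T' X' $      - a and id - id $     output B' → - C B'
- C B' T' X' $  - a and id - id $     match '-'
C B' T' X' $    a and id - id $       output C → a
a B' T' X' $    a and id - id $       match 'a'
B' T' X' $      and id - id $         output B' → ε
T' X' $         and id - id $         output T' → and B T'
and B T' X' $   and id - id $         match 'and'
B T' X' $       id - id $             output B → C B'
C B' T' X' $    id - id $             output C → id
id B' T' X' $   id - id $             match 'id'
B' T' X' $      - id $                output B' → - C B'
- C B' T' X' $  - id $                match '-'
C B' T' X' $    id $                  output C → id
id B' T' X' $   id $                  match 'id'
B' T' X' $      $                     output B' → ε
T' X' $         $                     output T' → ε
X' $            $                     output X' → ε
$               $                     accept

The string is accepted.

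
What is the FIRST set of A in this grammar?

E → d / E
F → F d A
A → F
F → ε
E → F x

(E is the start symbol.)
{ 'd', ε }

To compute FIRST(A), examine every production with A on the left-hand side, reading each right-hand side left to right until a non-nullable symbol is reached.

FIRST sets of the other non-terminals involved (by the same procedure, iterated to a fixed point):
  FIRST(F) = { 'd', ε }

From A → F:
  - F is a non-terminal: add FIRST(F) \ {ε} = { 'd' }
    F is nullable and nothing follows, so the whole right-hand side can vanish: ε ∈ FIRST(A)

Collecting: FIRST(A) = { 'd', ε }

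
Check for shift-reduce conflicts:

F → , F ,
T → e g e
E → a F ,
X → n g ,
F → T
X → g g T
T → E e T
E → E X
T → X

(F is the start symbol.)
No shift-reduce conflicts

A shift-reduce conflict occurs when an LR(0) state has both:
  - a complete (reduce) item [A → α .] (dot at the end), and
  - a shift item [B → β . c γ] (dot before a terminal).

Augment with F' → F and build the canonical LR(0) collection (I0 = CLOSURE({[F' → . F]}), then GOTO on every symbol after a dot until no new states appear). It has 23 states:
  I0: { [E → . E X], [E → . a F ,], [F → . , F ,], [F → . T], [F' → . F], [T → . E e T], [T → . X], [T → . e g e], [X → . g g T], [X → . n g ,] }  — shift
  I1: { [E → . E X], [E → . a F ,], [F → , . F ,], [F → . , F ,], [F → . T], [T → . E e T], [T → . X], [T → . e g e], [X → . g g T], [X → . n g ,] }  — shift
  I2: { [E → E . X], [T → E . e T], [X → . g g T], [X → . n g ,] }  — shift
  I3: { [F' → F .] }  — accept
  I4: { [F → T .] }  — reduce
  I5: { [T → X .] }  — reduce
  I6: { [E → . E X], [E → . a F ,], [E → a . F ,], [F → . , F ,], [F → . T], [T → . E e T], [T → . X], [T → . e g e], [X → . g g T], [X → . n g ,] }  — shift
  I7: { [T → e . g e] }  — shift
  I8: { [X → g . g T] }  — shift
  I9: { [X → n . g ,] }  — shift
  I10: { [X → n g . ,] }  — shift
  I11: { [X → n g , .] }  — reduce
  I12: { [E → . E X], [E → . a F ,], [T → . E e T], [T → . X], [T → . e g e], [X → . g g T], [X → . n g ,], [X → g g . T] }  — shift
  I13: { [X → g g T .] }  — reduce
  I14: { [T → e g . e] }  — shift
  I15: { [T → e g e .] }  — reduce
  I16: { [E → a F . ,] }  — shift
  I17: { [E → a F , .] }  — reduce
  I18: { [E → E X .] }  — reduce
  I19: { [E → . E X], [E → . a F ,], [T → . E e T], [T → . X], [T → . e g e], [T → E e . T], [X → . g g T], [X → . n g ,] }  — shift
  I20: { [T → E e T .] }  — reduce
  I21: { [F → , F . ,] }  — shift
  I22: { [F → , F , .] }  — reduce

No state contains both a complete item and a shift item.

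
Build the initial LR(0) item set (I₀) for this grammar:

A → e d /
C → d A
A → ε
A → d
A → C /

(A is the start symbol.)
{ [A → . C /], [A → . d], [A → . e d /], [A → .], [A' → . A], [C → . d A] }

First, augment the grammar with A' → A
I₀ = CLOSURE({ [A' → . A] }):
  [A' → . A] has the dot before A: add [A → . e d /], [A → .], [A → . d], [A → . C /]
  [A → . C /] has the dot before C: add [C → . d A]
No further items can be added.

I₀ = { [A → . C /], [A → . d], [A → . e d /], [A → .], [A' → . A], [C → . d A] }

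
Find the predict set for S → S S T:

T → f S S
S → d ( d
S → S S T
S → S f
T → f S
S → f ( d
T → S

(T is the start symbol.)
{ 'd', 'f' }

PREDICT(S → S S T) = (FIRST(RHS) \ {ε}) ∪ (FOLLOW(S) if ε ∈ FIRST(RHS), i.e. RHS ⇒* ε)
FIRST(S) = { 'd', 'f' }
FIRST(S S T) = { 'd', 'f' }
ε ∉ FIRST(S S T), so FOLLOW(S) is not added.
PREDICT(S → S S T) = { 'd', 'f' }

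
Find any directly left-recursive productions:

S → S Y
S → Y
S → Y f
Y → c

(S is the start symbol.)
Yes, S is left-recursive

Direct left recursion occurs when N → N α for some non-terminal N (the right-hand side begins with the left-hand side itself).

S → S Y: LEFT RECURSIVE (starts with S)
S → Y: starts with Y
S → Y f: starts with Y
Y → c: starts with c

The grammar has direct left recursion on: S.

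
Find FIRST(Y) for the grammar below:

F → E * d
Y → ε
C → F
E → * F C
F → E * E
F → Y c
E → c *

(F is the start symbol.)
To compute FIRST(Y), examine every production with Y on the left-hand side, reading each right-hand side left to right until a non-nullable symbol is reached.

From Y → ε:
  - ε-production, so ε ∈ FIRST(Y)

Collecting: FIRST(Y) = { ε }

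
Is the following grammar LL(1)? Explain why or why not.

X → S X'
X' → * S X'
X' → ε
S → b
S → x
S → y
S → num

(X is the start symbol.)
Yes, the grammar is LL(1).

A grammar is LL(1) if for each non-terminal N with multiple productions, the predict sets of those productions are pairwise disjoint, where PREDICT(N → α) = (FIRST(α) \ {ε}) ∪ (FOLLOW(N) if α ⇒* ε).

Relevant sets:
  FOLLOW(X') = { $ }

For X':
  PREDICT(X' → '*' S X') = { '*' }
  PREDICT(X' → ε) = { $ }
For S:
  PREDICT(S → b) = { 'b' }
  PREDICT(S → x) = { 'x' }
  PREDICT(S → y) = { 'y' }
  PREDICT(S → num) = { 'num' }
X has a single production, so nothing to check there.

All predict sets are disjoint. The grammar IS LL(1).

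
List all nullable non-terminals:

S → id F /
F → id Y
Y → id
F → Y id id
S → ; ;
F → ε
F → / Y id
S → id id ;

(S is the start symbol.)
{ 'F' }

ε-productions: F → ε
So F is immediately nullable.
No further non-terminal can be added: every production for the remaining non-terminals contains a terminal or a non-nullable non-terminal.
Nullable = { 'F' }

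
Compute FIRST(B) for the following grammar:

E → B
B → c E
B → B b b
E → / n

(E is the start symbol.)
From B → c E:
  - c is a terminal: add 'c' and stop
From B → B b b:
  - B is the symbol being defined: contributes nothing new
    B is not nullable, so stop

Collecting: FIRST(B) = { 'c' }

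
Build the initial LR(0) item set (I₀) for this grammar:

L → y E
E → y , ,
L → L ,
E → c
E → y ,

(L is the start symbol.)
{ [L → . L ,], [L → . y E], [L' → . L] }

First, augment the grammar with L' → L
I₀ = CLOSURE({ [L' → . L] }):
  [L' → . L] has the dot before L: add [L → . y E], [L → . L ,]
No further items can be added.

I₀ = { [L → . L ,], [L → . y E], [L' → . L] }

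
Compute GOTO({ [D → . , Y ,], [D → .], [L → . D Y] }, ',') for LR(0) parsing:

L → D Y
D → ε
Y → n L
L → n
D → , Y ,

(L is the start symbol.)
GOTO(I, ',') = CLOSURE({ [A → αX.β] : [A → α.Xβ] ∈ I, X = ',' })

Items with dot before ',', with the dot advanced:
  [D → . , Y ,] → [D → , . Y ,]
Closure of the advanced items:
  [D → , . Y ,] has the dot before Y: add [Y → . n L]

GOTO = { [D → , . Y ,], [Y → . n L] }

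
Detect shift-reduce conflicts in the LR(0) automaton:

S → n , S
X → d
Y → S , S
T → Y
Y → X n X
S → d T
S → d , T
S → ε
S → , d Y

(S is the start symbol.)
Yes — I0: [S → .] vs [S → . , d Y]; I3: [S → .] vs [S → . , d Y]; I5: [S → .] vs [S → . , d Y]; I7: [S → .] vs [S → . , d Y]; I12: [S → .] vs [S → . , d Y]; I16: [S → .] vs [S → . , d Y]; I19: [S → .] vs [S → . , d Y]; I21: [S → .] vs [S → . , d Y]

A shift-reduce conflict occurs when an LR(0) state has both:
  - a complete (reduce) item [A → α .] (dot at the end), and
  - a shift item [B → β . c γ] (dot before a terminal).

Augment with S' → S and build the canonical LR(0) collection (I0 = CLOSURE({[S' → . S]}), then GOTO on every symbol after a dot until no new states appear). It has 23 states:
  I0: { [S → . , d Y], [S → . d , T], [S → . d T], [S → . n , S], [S → .], [S' → . S] }  — shift, reduce
  I1: { [S → , . d Y] }  — shift
  I2: { [S' → S .] }  — accept
  I3: { [S → . , d Y], [S → . d , T], [S → . d T], [S → . n , S], [S → .], [S → d . , T], [S → d . T], [T → . Y], [X → . d], [Y → . S , S], [Y → . X n X] }  — shift, reduce
  I4: { [S → n . , S] }  — shift
  I5: { [S → . , d Y], [S → . d , T], [S → . d T], [S → . n , S], [S → .], [S → n , . S] }  — shift, reduce
  I6: { [S → n , S .] }  — reduce
  I7: { [S → , . d Y], [S → . , d Y], [S → . d , T], [S → . d T], [S → . n , S], [S → .], [S → d , . T], [T → . Y], [X → . d], [Y → . S , S], [Y → . X n X] }  — shift, reduce
  I8: { [Y → S . , S] }  — shift
  I9: { [S → d T .] }  — reduce
  I10: { [Y → X . n X] }  — shift
  I11: { [T → Y .] }  — reduce
  I12: { [S → . , d Y], [S → . d , T], [S → . d T], [S → . n , S], [S → .], [S → d . , T], [S → d . T], [T → . Y], [X → . d], [X → d .], [Y → . S , S], [Y → . X n X] }  — shift, 2 reduces
  I13: { [X → . d], [Y → X n . X] }  — shift
  I14: { [Y → X n X .] }  — reduce
  I15: { [X → d .] }  — reduce
  I16: { [S → . , d Y], [S → . d , T], [S → . d T], [S → . n , S], [S → .], [Y → S , . S] }  — shift, reduce
  I17: { [Y → S , S .] }  — reduce
  I18: { [S → d , T .] }  — reduce
  I19: { [S → , d . Y], [S → . , d Y], [S → . d , T], [S → . d T], [S → . n , S], [S → .], [S → d . , T], [S → d . T], [T → . Y], [X → . d], [X → d .], [Y → . S , S], [Y → . X n X] }  — shift, 2 reduces
  I20: { [S → , d Y .], [T → Y .] }  — 2 reduces
  I21: { [S → , d . Y], [S → . , d Y], [S → . d , T], [S → . d T], [S → . n , S], [S → .], [X → . d], [Y → . S , S], [Y → . X n X] }  — shift, reduce
  I22: { [S → , d Y .] }  — reduce

I0 contains reduce item [S → .] and shift items [S → . , d Y], [S → . d , T], [S → . d T], [S → . n , S] — shift-reduce conflict.
I3 contains reduce item [S → .] and shift items [S → . , d Y], [S → . d , T], [S → d . , T], [S → . d T], [S → . n , S], [X → . d] — shift-reduce conflict.
I5 contains reduce item [S → .] and shift items [S → . , d Y], [S → . d , T], [S → . d T], [S → . n , S] — shift-reduce conflict.
I7 contains reduce item [S → .] and shift items [S → . , d Y], [S → , . d Y], [S → . d , T], [S → . d T], [S → . n , S], [X → . d] — shift-reduce conflict.
I12 contains reduce items [S → .], [X → d .] and shift items [S → . , d Y], [S → . d , T], [S → d . , T], [S → . d T], [S → . n , S], [X → . d] — shift-reduce conflict.
I16 contains reduce item [S → .] and shift items [S → . , d Y], [S → . d , T], [S → . d T], [S → . n , S] — shift-reduce conflict.
I19 contains reduce items [S → .], [X → d .] and shift items [S → . , d Y], [S → . d , T], [S → d . , T], [S → . d T], [S → . n , S], [X → . d] — shift-reduce conflict.
I21 contains reduce item [S → .] and shift items [S → . , d Y], [S → . d , T], [S → . d T], [S → . n , S], [X → . d] — shift-reduce conflict.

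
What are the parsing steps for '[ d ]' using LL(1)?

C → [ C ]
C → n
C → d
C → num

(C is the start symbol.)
Stack is shown with the top on the left.

Stack    Input    Action
------------------------
C $      [ d ] $  output C → [ C ]
[ C ] $  [ d ] $  match '['
C ] $    d ] $    output C → d
d ] $    d ] $    match 'd'
] $      ] $      match ']'
$        $        accept

The string is accepted.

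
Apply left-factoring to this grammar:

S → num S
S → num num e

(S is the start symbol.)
S → num S'
S' → S
S' → num e

Left-factoring transforms A → αβ₁ | αβ₂ into A → αA' and A' → β₁ | β₂
(α is the longest common prefix among the alternatives). Repeat until
no nonterminal has two alternatives with a common prefix.

Round 1: S has alternatives sharing prefix 'num'. Introduce S': S → num S'
  Add: S' → S
  Add: S' → num e

No remaining common prefixes — done.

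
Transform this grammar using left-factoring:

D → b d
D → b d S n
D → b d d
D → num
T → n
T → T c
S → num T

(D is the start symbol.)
Left-factoring transforms A → αβ₁ | αβ₂ into A → αA' and A' → β₁ | β₂
(α is the longest common prefix among the alternatives). Repeat until
no nonterminal has two alternatives with a common prefix.

Round 1: D has alternatives sharing prefix 'b d'. Introduce D': D → b d D'
  Add: D' → ε
  Add: D' → S n
  Add: D' → d

No remaining common prefixes — done.

Resulting grammar:
D → b d D'
D' → ε
D' → S n
D' → d
D → num
T → n
T → T c
S → num T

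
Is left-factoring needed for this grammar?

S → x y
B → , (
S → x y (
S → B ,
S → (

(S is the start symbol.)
Yes, S has productions with common prefix 'x y'

Left-factoring is needed when two productions for the same non-terminal
share a common prefix on the right-hand side.

Productions for S:
  S → x y
  S → x y (
  S → B ,
  S → (

Found common prefix 'x y' in productions for S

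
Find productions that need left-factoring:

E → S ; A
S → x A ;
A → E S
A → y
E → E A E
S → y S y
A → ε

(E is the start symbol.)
Left-factoring is needed when two productions for the same non-terminal
share a common prefix on the right-hand side.

Productions for E:
  E → S ; A
  E → E A E
Productions for S:
  S → x A ;
  S → y S y
Productions for A:
  A → E S
  A → y
  A → ε

No common prefixes found.

Answer: No, left-factoring is not needed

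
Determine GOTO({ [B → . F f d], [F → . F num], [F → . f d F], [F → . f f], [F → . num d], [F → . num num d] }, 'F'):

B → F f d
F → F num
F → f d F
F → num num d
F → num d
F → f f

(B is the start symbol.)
GOTO(I, 'F') = CLOSURE({ [A → αX.β] : [A → α.Xβ] ∈ I, X = 'F' })

Items with dot before 'F', with the dot advanced:
  [B → . F f d] → [B → F . f d]
  [F → . F num] → [F → F . num]
Closure adds nothing (no advanced item has the dot before a non-terminal).

GOTO = { [B → F . f d], [F → F . num] }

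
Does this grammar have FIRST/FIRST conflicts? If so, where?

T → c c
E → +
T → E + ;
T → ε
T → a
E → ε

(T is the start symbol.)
A FIRST/FIRST conflict occurs when two productions N → α and N → β for the same non-terminal have FIRST(α) ∩ FIRST(β) ≠ ∅ (with ε ∈ FIRST of a nullable right-hand side, so two nullable alternatives also conflict).

FIRST sets of the non-terminals at (or reachable through a nullable prefix from) the front of some alternative:
  FIRST(E) = { '+', ε }

Productions for T:
  T → c c: FIRST = { 'c' }
  T → E + ;: FIRST = { '+' }
  T → ε: FIRST = { ε }
  T → a: FIRST = { 'a' }
Productions for E:
  E → +: FIRST = { '+' }
  E → ε: FIRST = { ε }

All alternatives of each non-terminal have pairwise disjoint FIRST sets.

Answer: No FIRST/FIRST conflicts.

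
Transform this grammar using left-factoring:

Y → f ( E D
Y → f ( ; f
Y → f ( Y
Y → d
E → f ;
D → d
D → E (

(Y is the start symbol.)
Left-factoring transforms A → αβ₁ | αβ₂ into A → αA' and A' → β₁ | β₂
(α is the longest common prefix among the alternatives). Repeat until
no nonterminal has two alternatives with a common prefix.

Round 1: Y has alternatives sharing prefix 'f ('. Introduce Y': Y → f ( Y'
  Add: Y' → E D
  Add: Y' → ; f
  Add: Y' → Y

No remaining common prefixes — done.

Resulting grammar:
Y → f ( Y'
Y' → E D
Y' → ; f
Y' → Y
Y → d
E → f ;
D → d
D → E (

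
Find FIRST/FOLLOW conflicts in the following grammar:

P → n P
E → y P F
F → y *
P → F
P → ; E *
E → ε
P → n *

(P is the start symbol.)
A FIRST/FOLLOW conflict occurs when a non-terminal N has a nullable alternative N → β (β ⇒* ε) and another alternative N → α with FIRST(α) ∩ FOLLOW(N) ≠ ∅: on such a lookahead the parser cannot decide between expanding α and letting N vanish via β.

Nullable non-terminals: E.

E: nullable alternative(s) E → ε; FOLLOW(E) = { '*' }
  E → y P F: FIRST \ {ε} = { 'y' } — disjoint from FOLLOW(E)
  E → ε: FIRST \ {ε} = { } — this is the only nullable alternative, skip

F, P have no nullable alternative, so no FIRST/FOLLOW check is needed there.

No FIRST/FOLLOW conflicts found.

Answer: No FIRST/FOLLOW conflicts.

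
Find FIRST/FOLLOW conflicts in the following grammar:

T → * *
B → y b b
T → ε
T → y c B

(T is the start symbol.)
Nullable non-terminals: T.

T: nullable alternative(s) T → ε; FOLLOW(T) = { $ }
  T → * *: FIRST \ {ε} = { '*' } — disjoint from FOLLOW(T)
  T → ε: FIRST \ {ε} = { } — this is the only nullable alternative, skip
  T → y c B: FIRST \ {ε} = { 'y' } — disjoint from FOLLOW(T)

B has no nullable alternative, so no FIRST/FOLLOW check is needed there.

No FIRST/FOLLOW conflicts found.

Answer: No FIRST/FOLLOW conflicts.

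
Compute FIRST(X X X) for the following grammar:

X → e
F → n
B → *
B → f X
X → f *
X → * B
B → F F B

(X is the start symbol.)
{ '*', 'e', 'f' }

FIRST sets of the non-terminals involved (from the grammar, by fixed-point iteration):
  FIRST(X) = { '*', 'e', 'f' }

To compute FIRST(X X X), process the symbols left to right:
Symbol X is a non-terminal. Add FIRST(X) \ {ε} = { '*', 'e', 'f' }
X is not nullable (ε ∉ FIRST(X)), so stop here.
FIRST(X X X) = { '*', 'e', 'f' }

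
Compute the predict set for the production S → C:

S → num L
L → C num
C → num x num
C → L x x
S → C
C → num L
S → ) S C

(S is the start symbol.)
PREDICT(S → C) = (FIRST(RHS) \ {ε}) ∪ (FOLLOW(S) if ε ∈ FIRST(RHS), i.e. RHS ⇒* ε)
FIRST(C) = { 'num' }
FIRST(C) = { 'num' }
ε ∉ FIRST(C), so FOLLOW(S) is not added.
PREDICT(S → C) = { 'num' }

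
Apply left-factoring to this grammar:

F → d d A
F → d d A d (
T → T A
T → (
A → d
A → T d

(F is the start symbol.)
F → d d A F'
F' → ε
F' → d (
T → T A
T → (
A → d
A → T d

Left-factoring transforms A → αβ₁ | αβ₂ into A → αA' and A' → β₁ | β₂
(α is the longest common prefix among the alternatives). Repeat until
no nonterminal has two alternatives with a common prefix.

Round 1: F has alternatives sharing prefix 'd d A'. Introduce F': F → d d A F'
  Add: F' → ε
  Add: F' → d (

No remaining common prefixes — done.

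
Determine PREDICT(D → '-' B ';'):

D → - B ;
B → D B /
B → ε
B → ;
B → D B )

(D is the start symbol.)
{ '-' }

PREDICT(D → '-' B ';') = (FIRST(RHS) \ {ε}) ∪ (FOLLOW(D) if ε ∈ FIRST(RHS), i.e. RHS ⇒* ε)
FIRST('-' B ';') = { '-' }
ε ∉ FIRST('-' B ';'), so FOLLOW(D) is not added.
PREDICT(D → '-' B ';') = { '-' }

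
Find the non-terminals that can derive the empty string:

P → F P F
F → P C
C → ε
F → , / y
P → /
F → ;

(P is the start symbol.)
{ 'C' }

A non-terminal is nullable if it can derive ε (the empty string): either it has an ε-production, or it has a production whose right-hand side consists entirely of nullable non-terminals.

ε-productions: C → ε
So C is immediately nullable.
No further non-terminal can be added: every production for the remaining non-terminals contains a terminal or a non-nullable non-terminal.
Nullable = { 'C' }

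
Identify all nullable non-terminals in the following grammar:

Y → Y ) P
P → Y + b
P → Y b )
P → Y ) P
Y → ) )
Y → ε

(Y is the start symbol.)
A non-terminal is nullable if it can derive ε (the empty string): either it has an ε-production, or it has a production whose right-hand side consists entirely of nullable non-terminals.

ε-productions: Y → ε
So Y is immediately nullable.
No further non-terminal can be added: every production for the remaining non-terminals contains a terminal or a non-nullable non-terminal.
Nullable = { 'Y' }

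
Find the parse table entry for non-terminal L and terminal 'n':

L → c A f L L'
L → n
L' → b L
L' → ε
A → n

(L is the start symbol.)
To find M[L, 'n'], we find productions for L where 'n' is in the predict set (PREDICT(N → α) = (FIRST(α) \ {ε}) ∪ (FOLLOW(N) if α ⇒* ε)).

L → c A f L L': PREDICT = { 'c' }
L → n: PREDICT = { 'n' }
  'n' is in predict set, so this production goes in M[L, 'n']

M[L, 'n'] = L → n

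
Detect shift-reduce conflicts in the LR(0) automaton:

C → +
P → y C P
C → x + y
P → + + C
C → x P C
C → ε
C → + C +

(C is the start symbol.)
Augment with C' → C and build the canonical LR(0) collection (I0 = CLOSURE({[C' → . C]}), then GOTO on every symbol after a dot until no new states appear). It has 16 states:
  I0: { [C → . + C +], [C → . +], [C → . x + y], [C → . x P C], [C → .], [C' → . C] }  — shift, reduce
  I1: { [C → + . C +], [C → + .], [C → . + C +], [C → . +], [C → . x + y], [C → . x P C], [C → .] }  — shift, 2 reduces
  I2: { [C' → C .] }  — accept
  I3: { [C → x . + y], [C → x . P C], [P → . + + C], [P → . y C P] }  — shift
  I4: { [C → x + . y], [P → + . + C] }  — shift
  I5: { [C → . + C +], [C → . +], [C → . x + y], [C → . x P C], [C → .], [C → x P . C] }  — shift, reduce
  I6: { [C → . + C +], [C → . +], [C → . x + y], [C → . x P C], [C → .], [P → y . C P] }  — shift, reduce
  I7: { [P → . + + C], [P → . y C P], [P → y C . P] }  — shift
  I8: { [P → + . + C] }  — shift
  I9: { [P → y C P .] }  — reduce
  I10: { [C → . + C +], [C → . +], [C → . x + y], [C → . x P C], [C → .], [P → + + . C] }  — shift, reduce
  I11: { [P → + + C .] }  — reduce
  I12: { [C → x P C .] }  — reduce
  I13: { [C → x + y .] }  — reduce
  I14: { [C → + C . +] }  — shift
  I15: { [C → + C + .] }  — reduce

I0 contains reduce item [C → .] and shift items [C → . +], [C → . + C +], [C → . x + y], [C → . x P C] — shift-reduce conflict.
I1 contains reduce items [C → .], [C → + .] and shift items [C → . +], [C → . + C +], [C → . x + y], [C → . x P C] — shift-reduce conflict.
I5 contains reduce item [C → .] and shift items [C → . +], [C → . + C +], [C → . x + y], [C → . x P C] — shift-reduce conflict.
I6 contains reduce item [C → .] and shift items [C → . +], [C → . + C +], [C → . x + y], [C → . x P C] — shift-reduce conflict.
I10 contains reduce item [C → .] and shift items [C → . +], [C → . + C +], [C → . x + y], [C → . x P C] — shift-reduce conflict.

Answer: Yes — I0: [C → .] vs [C → . +]; I1: [C → .] vs [C → . +]; I5: [C → .] vs [C → . +]; I6: [C → .] vs [C → . +]; I10: [C → .] vs [C → . +]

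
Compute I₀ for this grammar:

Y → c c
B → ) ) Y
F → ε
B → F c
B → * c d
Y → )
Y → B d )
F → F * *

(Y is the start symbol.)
{ [B → . ) ) Y], [B → . * c d], [B → . F c], [F → . F * *], [F → .], [Y → . )], [Y → . B d )], [Y → . c c], [Y' → . Y] }

First, augment the grammar with Y' → Y
I₀ = CLOSURE({ [Y' → . Y] }):
  [Y' → . Y] has the dot before Y: add [Y → . c c], [Y → . )], [Y → . B d )]
  [Y → . B d )] has the dot before B: add [B → . ) ) Y], [B → . F c], [B → . * c d]
  [B → . F c] has the dot before F: add [F → .], [F → . F * *]
No further items can be added.

I₀ = { [B → . ) ) Y], [B → . * c d], [B → . F c], [F → . F * *], [F → .], [Y → . )], [Y → . B d )], [Y → . c c], [Y' → . Y] }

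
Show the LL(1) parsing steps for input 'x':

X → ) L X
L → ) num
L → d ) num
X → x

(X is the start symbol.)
Stack is shown with the top on the left.

Stack  Input  Action
--------------------
X $    x $    output X → x
x $    x $    match 'x'
$      $      accept

The string is accepted.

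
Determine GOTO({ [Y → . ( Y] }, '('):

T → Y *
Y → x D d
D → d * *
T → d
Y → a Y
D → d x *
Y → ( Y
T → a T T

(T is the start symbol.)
{ [Y → ( . Y], [Y → . ( Y], [Y → . a Y], [Y → . x D d] }

GOTO(I, '(') = CLOSURE({ [A → αX.β] : [A → α.Xβ] ∈ I, X = '(' })

Items with dot before '(', with the dot advanced:
  [Y → . ( Y] → [Y → ( . Y]
Closure of the advanced items:
  [Y → ( . Y] has the dot before Y: add [Y → . x D d], [Y → . a Y], [Y → . ( Y]

GOTO = { [Y → ( . Y], [Y → . ( Y], [Y → . a Y], [Y → . x D d] }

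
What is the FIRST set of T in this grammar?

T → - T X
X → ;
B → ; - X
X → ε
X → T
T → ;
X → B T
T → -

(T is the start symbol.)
To compute FIRST(T), examine every production with T on the left-hand side, reading each right-hand side left to right until a non-nullable symbol is reached.

From T → - T X:
  - '-' is a terminal: add '-' and stop
From T → ;:
  - ';' is a terminal: add ';' and stop
From T → -:
  - '-' is a terminal: add '-' and stop

Collecting: FIRST(T) = { '-', ';' }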